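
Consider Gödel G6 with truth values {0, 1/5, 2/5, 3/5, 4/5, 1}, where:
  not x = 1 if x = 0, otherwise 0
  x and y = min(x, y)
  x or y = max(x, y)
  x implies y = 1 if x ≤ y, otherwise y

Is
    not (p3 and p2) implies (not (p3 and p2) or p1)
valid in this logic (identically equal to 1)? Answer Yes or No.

Yes

At p1 = 4/5, p2 = 1, p3 = 3/5, for instance:
p3 and p2 = 3/5 and 1 = 3/5
not (p3 and p2) = not 3/5 = 0
not (p3 and p2) or p1 = 0 or 4/5 = 4/5
not (p3 and p2) implies (not (p3 and p2) or p1) = 0 implies 4/5 = 1
and checking the remaining 215 assignments likewise gives ≥ 1 in every case.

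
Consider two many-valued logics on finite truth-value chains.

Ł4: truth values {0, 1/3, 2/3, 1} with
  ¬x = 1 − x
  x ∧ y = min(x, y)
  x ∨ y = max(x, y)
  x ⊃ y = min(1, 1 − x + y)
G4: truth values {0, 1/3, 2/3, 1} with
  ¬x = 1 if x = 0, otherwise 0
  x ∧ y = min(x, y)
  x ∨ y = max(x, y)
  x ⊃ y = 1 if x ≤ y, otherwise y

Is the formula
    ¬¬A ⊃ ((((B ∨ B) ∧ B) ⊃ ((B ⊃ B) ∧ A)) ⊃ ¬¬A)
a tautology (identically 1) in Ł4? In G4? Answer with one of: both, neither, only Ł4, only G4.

In Ł4: every assignment gives 1 — tautology.
In G4: every assignment gives 1 — tautology.

both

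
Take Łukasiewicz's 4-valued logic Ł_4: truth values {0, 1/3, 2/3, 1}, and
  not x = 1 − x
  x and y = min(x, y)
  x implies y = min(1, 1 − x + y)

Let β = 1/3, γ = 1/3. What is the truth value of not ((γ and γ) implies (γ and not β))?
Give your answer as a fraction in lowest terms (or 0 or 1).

0

γ and γ = 1/3 and 1/3 = 1/3
not β = not 1/3 = 2/3
γ and not β = 1/3 and 2/3 = 1/3
(γ and γ) implies (γ and not β) = 1/3 implies 1/3 = 1
not ((γ and γ) implies (γ and not β)) = not 1 = 0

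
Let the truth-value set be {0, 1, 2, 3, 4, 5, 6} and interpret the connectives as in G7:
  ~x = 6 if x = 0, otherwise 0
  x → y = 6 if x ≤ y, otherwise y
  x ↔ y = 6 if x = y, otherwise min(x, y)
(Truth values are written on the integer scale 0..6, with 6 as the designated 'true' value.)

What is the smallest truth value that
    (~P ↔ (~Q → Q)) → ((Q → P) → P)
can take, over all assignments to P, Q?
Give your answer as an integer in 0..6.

Take P = 1, Q = 0:
~P = ~1 = 0
~Q = ~0 = 6
~Q → Q = 6 → 0 = 0
~P ↔ (~Q → Q) = 0 ↔ 0 = 6
Q → P = 0 → 1 = 6
(Q → P) → P = 6 → 1 = 1
(~P ↔ (~Q → Q)) → ((Q → P) → P) = 6 → 1 = 1
No assignment yields a value below 1, so this is the minimum.

1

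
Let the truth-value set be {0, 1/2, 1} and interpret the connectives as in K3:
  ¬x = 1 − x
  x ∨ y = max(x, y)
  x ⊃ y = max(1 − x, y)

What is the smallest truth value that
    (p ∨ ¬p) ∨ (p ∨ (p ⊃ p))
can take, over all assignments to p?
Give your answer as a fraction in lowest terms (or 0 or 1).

1/2

Take p = 1/2:
¬p = ¬1/2 = 1/2
p ∨ ¬p = 1/2 ∨ 1/2 = 1/2
p ⊃ p = 1/2 ⊃ 1/2 = 1/2
p ∨ (p ⊃ p) = 1/2 ∨ 1/2 = 1/2
(p ∨ ¬p) ∨ (p ∨ (p ⊃ p)) = 1/2 ∨ 1/2 = 1/2
No assignment yields a value below 1/2, so this is the minimum.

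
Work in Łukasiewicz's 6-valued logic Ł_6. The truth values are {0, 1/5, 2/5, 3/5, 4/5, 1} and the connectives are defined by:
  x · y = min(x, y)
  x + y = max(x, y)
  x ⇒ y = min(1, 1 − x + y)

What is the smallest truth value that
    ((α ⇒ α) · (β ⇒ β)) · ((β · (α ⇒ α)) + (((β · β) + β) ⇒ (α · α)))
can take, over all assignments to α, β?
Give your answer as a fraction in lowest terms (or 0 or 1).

3/5

Take α = 0, β = 2/5:
α ⇒ α = 0 ⇒ 0 = 1
β ⇒ β = 2/5 ⇒ 2/5 = 1
(α ⇒ α) · (β ⇒ β) = 1 · 1 = 1
α ⇒ α = 0 ⇒ 0 = 1
β · (α ⇒ α) = 2/5 · 1 = 2/5
β · β = 2/5 · 2/5 = 2/5
(β · β) + β = 2/5 + 2/5 = 2/5
α · α = 0 · 0 = 0
((β · β) + β) ⇒ (α · α) = 2/5 ⇒ 0 = 3/5
(β · (α ⇒ α)) + (((β · β) + β) ⇒ (α · α)) = 2/5 + 3/5 = 3/5
((α ⇒ α) · (β ⇒ β)) · ((β · (α ⇒ α)) + (((β · β) + β) ⇒ (α · α))) = 1 · 3/5 = 3/5
No assignment yields a value below 3/5, so this is the minimum.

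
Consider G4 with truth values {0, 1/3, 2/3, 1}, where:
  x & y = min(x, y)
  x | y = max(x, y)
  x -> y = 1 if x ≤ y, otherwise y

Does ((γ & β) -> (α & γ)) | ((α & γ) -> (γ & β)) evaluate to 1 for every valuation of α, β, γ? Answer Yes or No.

Yes

At α = 0, β = 2/3, γ = 1, for instance:
γ & β = 1 & 2/3 = 2/3
α & γ = 0 & 1 = 0
(γ & β) -> (α & γ) = 2/3 -> 0 = 0
(α & γ) -> (γ & β) = 0 -> 2/3 = 1
((γ & β) -> (α & γ)) | ((α & γ) -> (γ & β)) = 0 | 1 = 1
and checking the remaining 63 assignments likewise gives ≥ 1 in every case.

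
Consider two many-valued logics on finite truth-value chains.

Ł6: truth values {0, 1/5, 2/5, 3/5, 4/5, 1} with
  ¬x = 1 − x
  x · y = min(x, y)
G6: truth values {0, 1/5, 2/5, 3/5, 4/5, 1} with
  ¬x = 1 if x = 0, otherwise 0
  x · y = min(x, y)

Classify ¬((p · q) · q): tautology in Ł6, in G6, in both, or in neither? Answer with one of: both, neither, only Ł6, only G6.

In Ł6: at p = 1/5, q = 1/5 the value is 4/5 — not a tautology.
In G6: at p = 1/5, q = 1/5 the value is 0 — not a tautology.

neither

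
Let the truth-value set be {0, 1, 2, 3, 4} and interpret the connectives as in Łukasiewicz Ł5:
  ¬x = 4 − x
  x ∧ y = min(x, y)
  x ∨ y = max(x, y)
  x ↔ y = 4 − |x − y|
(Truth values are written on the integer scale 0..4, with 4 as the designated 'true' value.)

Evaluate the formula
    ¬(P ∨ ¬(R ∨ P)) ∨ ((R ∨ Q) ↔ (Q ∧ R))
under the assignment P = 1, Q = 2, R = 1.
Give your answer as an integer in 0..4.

R ∨ P = 1 ∨ 1 = 1
¬(R ∨ P) = ¬1 = 3
P ∨ ¬(R ∨ P) = 1 ∨ 3 = 3
¬(P ∨ ¬(R ∨ P)) = ¬3 = 1
R ∨ Q = 1 ∨ 2 = 2
Q ∧ R = 2 ∧ 1 = 1
(R ∨ Q) ↔ (Q ∧ R) = 2 ↔ 1 = 3
¬(P ∨ ¬(R ∨ P)) ∨ ((R ∨ Q) ↔ (Q ∧ R)) = 1 ∨ 3 = 3

3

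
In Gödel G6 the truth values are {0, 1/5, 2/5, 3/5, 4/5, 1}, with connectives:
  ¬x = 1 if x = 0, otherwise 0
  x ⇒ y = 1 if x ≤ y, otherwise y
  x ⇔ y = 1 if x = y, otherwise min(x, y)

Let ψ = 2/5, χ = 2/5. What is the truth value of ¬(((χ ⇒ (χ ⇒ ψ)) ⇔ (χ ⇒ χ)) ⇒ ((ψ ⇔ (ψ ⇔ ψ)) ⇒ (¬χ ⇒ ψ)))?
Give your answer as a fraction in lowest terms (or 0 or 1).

χ ⇒ ψ = 2/5 ⇒ 2/5 = 1
χ ⇒ (χ ⇒ ψ) = 2/5 ⇒ 1 = 1
χ ⇒ χ = 2/5 ⇒ 2/5 = 1
(χ ⇒ (χ ⇒ ψ)) ⇔ (χ ⇒ χ) = 1 ⇔ 1 = 1
ψ ⇔ ψ = 2/5 ⇔ 2/5 = 1
ψ ⇔ (ψ ⇔ ψ) = 2/5 ⇔ 1 = 2/5
¬χ = ¬2/5 = 0
¬χ ⇒ ψ = 0 ⇒ 2/5 = 1
(ψ ⇔ (ψ ⇔ ψ)) ⇒ (¬χ ⇒ ψ) = 2/5 ⇒ 1 = 1
((χ ⇒ (χ ⇒ ψ)) ⇔ (χ ⇒ χ)) ⇒ ((ψ ⇔ (ψ ⇔ ψ)) ⇒ (¬χ ⇒ ψ)) = 1 ⇒ 1 = 1
¬(((χ ⇒ (χ ⇒ ψ)) ⇔ (χ ⇒ χ)) ⇒ ((ψ ⇔ (ψ ⇔ ψ)) ⇒ (¬χ ⇒ ψ))) = ¬1 = 0

0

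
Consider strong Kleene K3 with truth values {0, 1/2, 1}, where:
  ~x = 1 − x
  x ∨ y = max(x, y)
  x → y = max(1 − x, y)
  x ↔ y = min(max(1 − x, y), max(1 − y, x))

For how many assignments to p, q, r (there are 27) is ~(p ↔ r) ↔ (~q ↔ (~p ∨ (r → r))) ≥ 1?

value 1: 4 assignments (counts)
value 1/2: 19 assignments
value 0: 4 assignments
So 4 of the 27 assignments meet the threshold.

4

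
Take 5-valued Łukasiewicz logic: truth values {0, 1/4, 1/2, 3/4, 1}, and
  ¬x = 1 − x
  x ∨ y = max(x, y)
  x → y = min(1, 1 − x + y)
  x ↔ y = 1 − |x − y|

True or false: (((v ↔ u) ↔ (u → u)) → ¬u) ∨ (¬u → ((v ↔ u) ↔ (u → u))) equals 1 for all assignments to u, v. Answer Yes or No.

Yes

At u = 1/4, v = 1, for instance:
v ↔ u = 1 ↔ 1/4 = 1/4
u → u = 1/4 → 1/4 = 1
(v ↔ u) ↔ (u → u) = 1/4 ↔ 1 = 1/4
¬u = ¬1/4 = 3/4
((v ↔ u) ↔ (u → u)) → ¬u = 1/4 → 3/4 = 1
¬u → ((v ↔ u) ↔ (u → u)) = 3/4 → 1/4 = 1/2
(((v ↔ u) ↔ (u → u)) → ¬u) ∨ (¬u → ((v ↔ u) ↔ (u → u))) = 1 ∨ 1/2 = 1
and checking the remaining 24 assignments likewise gives ≥ 1 in every case.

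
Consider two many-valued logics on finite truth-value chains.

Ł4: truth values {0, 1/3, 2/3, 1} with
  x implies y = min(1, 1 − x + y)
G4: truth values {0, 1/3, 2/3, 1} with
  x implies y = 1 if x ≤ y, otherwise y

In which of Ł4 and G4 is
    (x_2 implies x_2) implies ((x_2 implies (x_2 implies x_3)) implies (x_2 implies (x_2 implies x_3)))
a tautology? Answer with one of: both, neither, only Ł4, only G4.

In Ł4: every assignment gives 1 — tautology.
In G4: every assignment gives 1 — tautology.

both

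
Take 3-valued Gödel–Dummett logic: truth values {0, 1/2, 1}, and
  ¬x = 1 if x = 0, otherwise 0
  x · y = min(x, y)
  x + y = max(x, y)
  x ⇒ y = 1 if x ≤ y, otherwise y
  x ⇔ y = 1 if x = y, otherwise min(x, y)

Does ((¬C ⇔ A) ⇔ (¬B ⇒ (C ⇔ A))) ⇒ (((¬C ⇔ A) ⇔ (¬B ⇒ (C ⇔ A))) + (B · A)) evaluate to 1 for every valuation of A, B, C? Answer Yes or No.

Yes

At A = 1/2, B = 1, C = 1/2, for instance:
¬C = ¬1/2 = 0
¬C ⇔ A = 0 ⇔ 1/2 = 0
¬B = ¬1 = 0
C ⇔ A = 1/2 ⇔ 1/2 = 1
¬B ⇒ (C ⇔ A) = 0 ⇒ 1 = 1
(¬C ⇔ A) ⇔ (¬B ⇒ (C ⇔ A)) = 0 ⇔ 1 = 0
B · A = 1 · 1/2 = 1/2
((¬C ⇔ A) ⇔ (¬B ⇒ (C ⇔ A))) + (B · A) = 0 + 1/2 = 1/2
((¬C ⇔ A) ⇔ (¬B ⇒ (C ⇔ A))) ⇒ (((¬C ⇔ A) ⇔ (¬B ⇒ (C ⇔ A))) + (B · A)) = 0 ⇒ 1/2 = 1
and checking the remaining 26 assignments likewise gives ≥ 1 in every case.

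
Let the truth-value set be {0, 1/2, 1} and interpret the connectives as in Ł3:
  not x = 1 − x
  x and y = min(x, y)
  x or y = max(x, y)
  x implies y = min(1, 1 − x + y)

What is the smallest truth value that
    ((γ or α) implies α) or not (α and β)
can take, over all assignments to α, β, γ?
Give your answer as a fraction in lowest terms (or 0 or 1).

1/2

Take α = 1/2, β = 1/2, γ = 1:
γ or α = 1 or 1/2 = 1
(γ or α) implies α = 1 implies 1/2 = 1/2
α and β = 1/2 and 1/2 = 1/2
not (α and β) = not 1/2 = 1/2
((γ or α) implies α) or not (α and β) = 1/2 or 1/2 = 1/2
No assignment yields a value below 1/2, so this is the minimum.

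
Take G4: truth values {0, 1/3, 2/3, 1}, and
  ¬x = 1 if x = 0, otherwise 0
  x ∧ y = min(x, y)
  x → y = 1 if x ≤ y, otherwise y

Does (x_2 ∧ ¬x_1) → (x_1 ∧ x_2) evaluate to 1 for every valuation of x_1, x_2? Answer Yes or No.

Counterexample: take x_1 = 0, x_2 = 1/3.
¬x_1 = ¬0 = 1
x_2 ∧ ¬x_1 = 1/3 ∧ 1 = 1/3
x_1 ∧ x_2 = 0 ∧ 1/3 = 0
(x_2 ∧ ¬x_1) → (x_1 ∧ x_2) = 1/3 → 0 = 0
This gives 0 ≠ 1.

No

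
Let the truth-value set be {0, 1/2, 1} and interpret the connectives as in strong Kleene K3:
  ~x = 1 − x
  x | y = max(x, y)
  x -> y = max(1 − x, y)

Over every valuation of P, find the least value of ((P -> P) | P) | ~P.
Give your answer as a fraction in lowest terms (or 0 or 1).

Take P = 1/2:
P -> P = 1/2 -> 1/2 = 1/2
(P -> P) | P = 1/2 | 1/2 = 1/2
~P = ~1/2 = 1/2
((P -> P) | P) | ~P = 1/2 | 1/2 = 1/2
No assignment yields a value below 1/2, so this is the minimum.

1/2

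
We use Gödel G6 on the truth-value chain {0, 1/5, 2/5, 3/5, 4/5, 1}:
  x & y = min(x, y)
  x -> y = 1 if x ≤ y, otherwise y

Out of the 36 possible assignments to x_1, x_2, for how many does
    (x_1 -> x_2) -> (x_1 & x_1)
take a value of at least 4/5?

18

value 1: 16 assignments (counts)
value 4/5: 2 assignments (counts)
value 3/5: 3 assignments
value 2/5: 4 assignments
value 1/5: 5 assignments
value 0: 6 assignments
So 18 of the 36 assignments meet the threshold.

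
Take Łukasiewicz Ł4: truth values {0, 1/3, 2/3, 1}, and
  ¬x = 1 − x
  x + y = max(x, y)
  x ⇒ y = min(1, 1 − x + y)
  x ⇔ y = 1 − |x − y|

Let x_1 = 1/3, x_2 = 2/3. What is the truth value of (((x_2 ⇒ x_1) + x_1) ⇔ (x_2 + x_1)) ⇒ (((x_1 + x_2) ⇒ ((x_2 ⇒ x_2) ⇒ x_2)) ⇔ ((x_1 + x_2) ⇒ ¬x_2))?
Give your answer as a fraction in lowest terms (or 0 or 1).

x_2 ⇒ x_1 = 2/3 ⇒ 1/3 = 2/3
(x_2 ⇒ x_1) + x_1 = 2/3 + 1/3 = 2/3
x_2 + x_1 = 2/3 + 1/3 = 2/3
((x_2 ⇒ x_1) + x_1) ⇔ (x_2 + x_1) = 2/3 ⇔ 2/3 = 1
x_1 + x_2 = 1/3 + 2/3 = 2/3
x_2 ⇒ x_2 = 2/3 ⇒ 2/3 = 1
(x_2 ⇒ x_2) ⇒ x_2 = 1 ⇒ 2/3 = 2/3
(x_1 + x_2) ⇒ ((x_2 ⇒ x_2) ⇒ x_2) = 2/3 ⇒ 2/3 = 1
x_1 + x_2 = 1/3 + 2/3 = 2/3
¬x_2 = ¬2/3 = 1/3
(x_1 + x_2) ⇒ ¬x_2 = 2/3 ⇒ 1/3 = 2/3
((x_1 + x_2) ⇒ ((x_2 ⇒ x_2) ⇒ x_2)) ⇔ ((x_1 + x_2) ⇒ ¬x_2) = 1 ⇔ 2/3 = 2/3
(((x_2 ⇒ x_1) + x_1) ⇔ (x_2 + x_1)) ⇒ (((x_1 + x_2) ⇒ ((x_2 ⇒ x_2) ⇒ x_2)) ⇔ ((x_1 + x_2) ⇒ ¬x_2)) = 1 ⇒ 2/3 = 2/3

2/3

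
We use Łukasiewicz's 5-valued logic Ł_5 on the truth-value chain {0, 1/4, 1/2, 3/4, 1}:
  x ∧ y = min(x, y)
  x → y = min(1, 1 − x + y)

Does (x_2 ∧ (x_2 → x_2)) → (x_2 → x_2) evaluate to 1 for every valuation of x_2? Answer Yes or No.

x_2 = 0 ↦ 1
x_2 = 1/4 ↦ 1
x_2 = 1/2 ↦ 1
x_2 = 3/4 ↦ 1
x_2 = 1 ↦ 1
Every assignment gives a value ≥ 1.

Yes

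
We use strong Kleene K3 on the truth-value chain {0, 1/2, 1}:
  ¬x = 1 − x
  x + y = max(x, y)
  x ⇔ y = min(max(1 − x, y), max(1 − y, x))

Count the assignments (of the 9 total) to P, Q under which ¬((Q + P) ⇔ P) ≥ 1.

1

P = 0, Q = 0 ↦ 0  <
P = 0, Q = 1/2 ↦ 1/2  <
P = 0, Q = 1 ↦ 1  ≥
P = 1/2, Q = 0 ↦ 1/2  <
P = 1/2, Q = 1/2 ↦ 1/2  <
P = 1/2, Q = 1 ↦ 1/2  <
P = 1, Q = 0 ↦ 0  <
P = 1, Q = 1/2 ↦ 0  <
P = 1, Q = 1 ↦ 0  <
So 1 of the 9 assignments meets the threshold.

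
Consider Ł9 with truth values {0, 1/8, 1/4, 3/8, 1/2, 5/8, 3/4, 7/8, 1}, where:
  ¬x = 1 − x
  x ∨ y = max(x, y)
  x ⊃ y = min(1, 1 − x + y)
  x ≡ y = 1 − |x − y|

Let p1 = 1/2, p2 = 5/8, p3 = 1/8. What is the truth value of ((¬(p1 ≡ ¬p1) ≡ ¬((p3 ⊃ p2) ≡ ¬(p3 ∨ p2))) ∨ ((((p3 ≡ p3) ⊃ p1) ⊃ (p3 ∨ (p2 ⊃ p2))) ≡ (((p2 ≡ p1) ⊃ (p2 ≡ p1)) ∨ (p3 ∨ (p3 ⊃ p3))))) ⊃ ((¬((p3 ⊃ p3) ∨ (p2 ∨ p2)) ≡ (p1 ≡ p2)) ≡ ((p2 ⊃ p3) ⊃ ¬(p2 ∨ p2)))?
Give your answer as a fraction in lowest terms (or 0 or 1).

¬p1 = ¬1/2 = 1/2
p1 ≡ ¬p1 = 1/2 ≡ 1/2 = 1
¬(p1 ≡ ¬p1) = ¬1 = 0
p3 ⊃ p2 = 1/8 ⊃ 5/8 = 1
p3 ∨ p2 = 1/8 ∨ 5/8 = 5/8
¬(p3 ∨ p2) = ¬5/8 = 3/8
(p3 ⊃ p2) ≡ ¬(p3 ∨ p2) = 1 ≡ 3/8 = 3/8
¬((p3 ⊃ p2) ≡ ¬(p3 ∨ p2)) = ¬3/8 = 5/8
¬(p1 ≡ ¬p1) ≡ ¬((p3 ⊃ p2) ≡ ¬(p3 ∨ p2)) = 0 ≡ 5/8 = 3/8
p3 ≡ p3 = 1/8 ≡ 1/8 = 1
(p3 ≡ p3) ⊃ p1 = 1 ⊃ 1/2 = 1/2
p2 ⊃ p2 = 5/8 ⊃ 5/8 = 1
p3 ∨ (p2 ⊃ p2) = 1/8 ∨ 1 = 1
((p3 ≡ p3) ⊃ p1) ⊃ (p3 ∨ (p2 ⊃ p2)) = 1/2 ⊃ 1 = 1
p2 ≡ p1 = 5/8 ≡ 1/2 = 7/8
p2 ≡ p1 = 5/8 ≡ 1/2 = 7/8
(p2 ≡ p1) ⊃ (p2 ≡ p1) = 7/8 ⊃ 7/8 = 1
p3 ⊃ p3 = 1/8 ⊃ 1/8 = 1
p3 ∨ (p3 ⊃ p3) = 1/8 ∨ 1 = 1
((p2 ≡ p1) ⊃ (p2 ≡ p1)) ∨ (p3 ∨ (p3 ⊃ p3)) = 1 ∨ 1 = 1
(((p3 ≡ p3) ⊃ p1) ⊃ (p3 ∨ (p2 ⊃ p2))) ≡ (((p2 ≡ p1) ⊃ (p2 ≡ p1)) ∨ (p3 ∨ (p3 ⊃ p3))) = 1 ≡ 1 = 1
(¬(p1 ≡ ¬p1) ≡ ¬((p3 ⊃ p2) ≡ ¬(p3 ∨ p2))) ∨ ((((p3 ≡ p3) ⊃ p1) ⊃ (p3 ∨ (p2 ⊃ p2))) ≡ (((p2 ≡ p1) ⊃ (p2 ≡ p1)) ∨ (p3 ∨ (p3 ⊃ p3)))) = 3/8 ∨ 1 = 1
p3 ⊃ p3 = 1/8 ⊃ 1/8 = 1
p2 ∨ p2 = 5/8 ∨ 5/8 = 5/8
(p3 ⊃ p3) ∨ (p2 ∨ p2) = 1 ∨ 5/8 = 1
¬((p3 ⊃ p3) ∨ (p2 ∨ p2)) = ¬1 = 0
p1 ≡ p2 = 1/2 ≡ 5/8 = 7/8
¬((p3 ⊃ p3) ∨ (p2 ∨ p2)) ≡ (p1 ≡ p2) = 0 ≡ 7/8 = 1/8
p2 ⊃ p3 = 5/8 ⊃ 1/8 = 1/2
p2 ∨ p2 = 5/8 ∨ 5/8 = 5/8
¬(p2 ∨ p2) = ¬5/8 = 3/8
(p2 ⊃ p3) ⊃ ¬(p2 ∨ p2) = 1/2 ⊃ 3/8 = 7/8
(¬((p3 ⊃ p3) ∨ (p2 ∨ p2)) ≡ (p1 ≡ p2)) ≡ ((p2 ⊃ p3) ⊃ ¬(p2 ∨ p2)) = 1/8 ≡ 7/8 = 1/4
((¬(p1 ≡ ¬p1) ≡ ¬((p3 ⊃ p2) ≡ ¬(p3 ∨ p2))) ∨ ((((p3 ≡ p3) ⊃ p1) ⊃ (p3 ∨ (p2 ⊃ p2))) ≡ (((p2 ≡ p1) ⊃ (p2 ≡ p1)) ∨ (p3 ∨ (p3 ⊃ p3))))) ⊃ ((¬((p3 ⊃ p3) ∨ (p2 ∨ p2)) ≡ (p1 ≡ p2)) ≡ ((p2 ⊃ p3) ⊃ ¬(p2 ∨ p2))) = 1 ⊃ 1/4 = 1/4

1/4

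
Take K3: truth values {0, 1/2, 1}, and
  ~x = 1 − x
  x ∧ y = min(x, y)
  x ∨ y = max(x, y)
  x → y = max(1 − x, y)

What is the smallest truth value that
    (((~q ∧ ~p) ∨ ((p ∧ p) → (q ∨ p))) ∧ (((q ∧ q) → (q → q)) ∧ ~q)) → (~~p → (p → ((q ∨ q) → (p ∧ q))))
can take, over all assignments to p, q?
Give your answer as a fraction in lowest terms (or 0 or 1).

1/2

Take p = 1/2, q = 1/2:
~q = ~1/2 = 1/2
~p = ~1/2 = 1/2
~q ∧ ~p = 1/2 ∧ 1/2 = 1/2
p ∧ p = 1/2 ∧ 1/2 = 1/2
q ∨ p = 1/2 ∨ 1/2 = 1/2
(p ∧ p) → (q ∨ p) = 1/2 → 1/2 = 1/2
(~q ∧ ~p) ∨ ((p ∧ p) → (q ∨ p)) = 1/2 ∨ 1/2 = 1/2
q ∧ q = 1/2 ∧ 1/2 = 1/2
q → q = 1/2 → 1/2 = 1/2
(q ∧ q) → (q → q) = 1/2 → 1/2 = 1/2
~q = ~1/2 = 1/2
((q ∧ q) → (q → q)) ∧ ~q = 1/2 ∧ 1/2 = 1/2
((~q ∧ ~p) ∨ ((p ∧ p) → (q ∨ p))) ∧ (((q ∧ q) → (q → q)) ∧ ~q) = 1/2 ∧ 1/2 = 1/2
~p = ~1/2 = 1/2
~~p = ~1/2 = 1/2
q ∨ q = 1/2 ∨ 1/2 = 1/2
p ∧ q = 1/2 ∧ 1/2 = 1/2
(q ∨ q) → (p ∧ q) = 1/2 → 1/2 = 1/2
p → ((q ∨ q) → (p ∧ q)) = 1/2 → 1/2 = 1/2
~~p → (p → ((q ∨ q) → (p ∧ q))) = 1/2 → 1/2 = 1/2
(((~q ∧ ~p) ∨ ((p ∧ p) → (q ∨ p))) ∧ (((q ∧ q) → (q → q)) ∧ ~q)) → (~~p → (p → ((q ∨ q) → (p ∧ q)))) = 1/2 → 1/2 = 1/2
No assignment yields a value below 1/2, so this is the minimum.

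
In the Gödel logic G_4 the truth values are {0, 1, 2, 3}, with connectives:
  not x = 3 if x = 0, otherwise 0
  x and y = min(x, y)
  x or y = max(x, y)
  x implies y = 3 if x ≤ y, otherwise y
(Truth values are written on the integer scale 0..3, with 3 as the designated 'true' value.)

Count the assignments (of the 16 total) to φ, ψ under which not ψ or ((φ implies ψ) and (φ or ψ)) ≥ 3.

8

φ = 0, ψ = 0 ↦ 3  ≥
φ = 0, ψ = 1 ↦ 1  <
φ = 0, ψ = 2 ↦ 2  <
φ = 0, ψ = 3 ↦ 3  ≥
φ = 1, ψ = 0 ↦ 3  ≥
φ = 1, ψ = 1 ↦ 1  <
φ = 1, ψ = 2 ↦ 2  <
φ = 1, ψ = 3 ↦ 3  ≥
φ = 2, ψ = 0 ↦ 3  ≥
φ = 2, ψ = 1 ↦ 1  <
φ = 2, ψ = 2 ↦ 2  <
φ = 2, ψ = 3 ↦ 3  ≥
φ = 3, ψ = 0 ↦ 3  ≥
φ = 3, ψ = 1 ↦ 1  <
φ = 3, ψ = 2 ↦ 2  <
φ = 3, ψ = 3 ↦ 3  ≥
So 8 of the 16 assignments meet the threshold.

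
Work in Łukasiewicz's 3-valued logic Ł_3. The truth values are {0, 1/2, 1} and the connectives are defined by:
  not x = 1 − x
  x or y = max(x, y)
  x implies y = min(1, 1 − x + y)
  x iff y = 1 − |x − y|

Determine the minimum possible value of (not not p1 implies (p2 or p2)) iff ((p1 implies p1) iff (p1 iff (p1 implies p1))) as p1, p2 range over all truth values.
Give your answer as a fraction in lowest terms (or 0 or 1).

0

Take p1 = 0, p2 = 0:
not p1 = not 0 = 1
not not p1 = not 1 = 0
p2 or p2 = 0 or 0 = 0
not not p1 implies (p2 or p2) = 0 implies 0 = 1
p1 implies p1 = 0 implies 0 = 1
p1 implies p1 = 0 implies 0 = 1
p1 iff (p1 implies p1) = 0 iff 1 = 0
(p1 implies p1) iff (p1 iff (p1 implies p1)) = 1 iff 0 = 0
(not not p1 implies (p2 or p2)) iff ((p1 implies p1) iff (p1 iff (p1 implies p1))) = 1 iff 0 = 0
No assignment yields a value below 0, so this is the minimum.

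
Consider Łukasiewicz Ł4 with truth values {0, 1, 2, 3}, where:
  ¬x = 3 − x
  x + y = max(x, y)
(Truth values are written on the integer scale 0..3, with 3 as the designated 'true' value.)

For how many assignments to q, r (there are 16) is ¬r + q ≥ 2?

q = 0, r = 0 ↦ 3  ≥
q = 0, r = 1 ↦ 2  ≥
q = 0, r = 2 ↦ 1  <
q = 0, r = 3 ↦ 0  <
q = 1, r = 0 ↦ 3  ≥
q = 1, r = 1 ↦ 2  ≥
q = 1, r = 2 ↦ 1  <
q = 1, r = 3 ↦ 1  <
q = 2, r = 0 ↦ 3  ≥
q = 2, r = 1 ↦ 2  ≥
q = 2, r = 2 ↦ 2  ≥
q = 2, r = 3 ↦ 2  ≥
q = 3, r = 0 ↦ 3  ≥
q = 3, r = 1 ↦ 3  ≥
q = 3, r = 2 ↦ 3  ≥
q = 3, r = 3 ↦ 3  ≥
So 12 of the 16 assignments meet the threshold.

12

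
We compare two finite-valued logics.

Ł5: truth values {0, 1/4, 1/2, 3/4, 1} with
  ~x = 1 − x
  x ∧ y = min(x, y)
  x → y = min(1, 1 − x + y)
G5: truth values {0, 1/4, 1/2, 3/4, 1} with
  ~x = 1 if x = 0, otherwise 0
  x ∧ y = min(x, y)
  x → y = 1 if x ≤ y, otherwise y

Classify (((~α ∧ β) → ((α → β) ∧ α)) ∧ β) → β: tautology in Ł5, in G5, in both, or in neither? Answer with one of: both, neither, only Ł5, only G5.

both

In Ł5: every assignment gives 1 — tautology.
In G5: every assignment gives 1 — tautology.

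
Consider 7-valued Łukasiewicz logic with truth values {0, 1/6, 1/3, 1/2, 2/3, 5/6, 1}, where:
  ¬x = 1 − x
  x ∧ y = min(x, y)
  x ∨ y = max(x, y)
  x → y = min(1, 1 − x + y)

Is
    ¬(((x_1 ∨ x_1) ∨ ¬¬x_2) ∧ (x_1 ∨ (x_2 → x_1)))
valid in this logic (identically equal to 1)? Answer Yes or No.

Counterexample: take x_1 = 0, x_2 = 1/6.
x_1 ∨ x_1 = 0 ∨ 0 = 0
¬x_2 = ¬1/6 = 5/6
¬¬x_2 = ¬5/6 = 1/6
(x_1 ∨ x_1) ∨ ¬¬x_2 = 0 ∨ 1/6 = 1/6
x_2 → x_1 = 1/6 → 0 = 5/6
x_1 ∨ (x_2 → x_1) = 0 ∨ 5/6 = 5/6
((x_1 ∨ x_1) ∨ ¬¬x_2) ∧ (x_1 ∨ (x_2 → x_1)) = 1/6 ∧ 5/6 = 1/6
¬(((x_1 ∨ x_1) ∨ ¬¬x_2) ∧ (x_1 ∨ (x_2 → x_1))) = ¬1/6 = 5/6
This gives 5/6 ≠ 1.

No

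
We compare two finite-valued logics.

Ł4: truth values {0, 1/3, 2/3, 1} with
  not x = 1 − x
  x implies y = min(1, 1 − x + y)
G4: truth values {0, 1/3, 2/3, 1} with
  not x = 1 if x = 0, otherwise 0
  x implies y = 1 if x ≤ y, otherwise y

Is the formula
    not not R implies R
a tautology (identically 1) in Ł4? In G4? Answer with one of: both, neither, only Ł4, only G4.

only Ł4

In Ł4: every assignment gives 1 — tautology.
In G4: at R = 1/3 the value is 1/3 — not a tautology.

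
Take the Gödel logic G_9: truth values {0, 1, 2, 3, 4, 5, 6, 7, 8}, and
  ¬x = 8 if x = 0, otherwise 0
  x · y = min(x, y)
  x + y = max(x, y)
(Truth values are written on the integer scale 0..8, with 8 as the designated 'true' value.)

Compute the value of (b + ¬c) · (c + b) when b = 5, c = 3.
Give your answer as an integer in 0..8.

¬c = ¬3 = 0
b + ¬c = 5 + 0 = 5
c + b = 3 + 5 = 5
(b + ¬c) · (c + b) = 5 · 5 = 5

5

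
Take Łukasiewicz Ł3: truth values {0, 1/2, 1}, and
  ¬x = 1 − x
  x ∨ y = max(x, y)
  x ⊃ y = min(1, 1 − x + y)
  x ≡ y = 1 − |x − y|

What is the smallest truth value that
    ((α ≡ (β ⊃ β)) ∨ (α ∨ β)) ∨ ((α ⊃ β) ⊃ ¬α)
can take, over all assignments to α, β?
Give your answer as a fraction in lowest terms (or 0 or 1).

1/2

Take α = 1/2, β = 1/2:
β ⊃ β = 1/2 ⊃ 1/2 = 1
α ≡ (β ⊃ β) = 1/2 ≡ 1 = 1/2
α ∨ β = 1/2 ∨ 1/2 = 1/2
(α ≡ (β ⊃ β)) ∨ (α ∨ β) = 1/2 ∨ 1/2 = 1/2
α ⊃ β = 1/2 ⊃ 1/2 = 1
¬α = ¬1/2 = 1/2
(α ⊃ β) ⊃ ¬α = 1 ⊃ 1/2 = 1/2
((α ≡ (β ⊃ β)) ∨ (α ∨ β)) ∨ ((α ⊃ β) ⊃ ¬α) = 1/2 ∨ 1/2 = 1/2
No assignment yields a value below 1/2, so this is the minimum.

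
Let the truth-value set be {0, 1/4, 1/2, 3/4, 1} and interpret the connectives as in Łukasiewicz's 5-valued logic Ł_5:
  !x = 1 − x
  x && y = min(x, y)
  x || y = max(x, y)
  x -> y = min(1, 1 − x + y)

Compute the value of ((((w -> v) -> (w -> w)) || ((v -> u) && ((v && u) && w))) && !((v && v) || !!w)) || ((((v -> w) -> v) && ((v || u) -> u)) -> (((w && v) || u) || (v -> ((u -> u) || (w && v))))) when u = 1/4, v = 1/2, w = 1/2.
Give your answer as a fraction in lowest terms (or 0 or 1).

1

w -> v = 1/2 -> 1/2 = 1
w -> w = 1/2 -> 1/2 = 1
(w -> v) -> (w -> w) = 1 -> 1 = 1
v -> u = 1/2 -> 1/4 = 3/4
v && u = 1/2 && 1/4 = 1/4
(v && u) && w = 1/4 && 1/2 = 1/4
(v -> u) && ((v && u) && w) = 3/4 && 1/4 = 1/4
((w -> v) -> (w -> w)) || ((v -> u) && ((v && u) && w)) = 1 || 1/4 = 1
v && v = 1/2 && 1/2 = 1/2
!w = !1/2 = 1/2
!!w = !1/2 = 1/2
(v && v) || !!w = 1/2 || 1/2 = 1/2
!((v && v) || !!w) = !1/2 = 1/2
(((w -> v) -> (w -> w)) || ((v -> u) && ((v && u) && w))) && !((v && v) || !!w) = 1 && 1/2 = 1/2
v -> w = 1/2 -> 1/2 = 1
(v -> w) -> v = 1 -> 1/2 = 1/2
v || u = 1/2 || 1/4 = 1/2
(v || u) -> u = 1/2 -> 1/4 = 3/4
((v -> w) -> v) && ((v || u) -> u) = 1/2 && 3/4 = 1/2
w && v = 1/2 && 1/2 = 1/2
(w && v) || u = 1/2 || 1/4 = 1/2
u -> u = 1/4 -> 1/4 = 1
w && v = 1/2 && 1/2 = 1/2
(u -> u) || (w && v) = 1 || 1/2 = 1
v -> ((u -> u) || (w && v)) = 1/2 -> 1 = 1
((w && v) || u) || (v -> ((u -> u) || (w && v))) = 1/2 || 1 = 1
(((v -> w) -> v) && ((v || u) -> u)) -> (((w && v) || u) || (v -> ((u -> u) || (w && v)))) = 1/2 -> 1 = 1
((((w -> v) -> (w -> w)) || ((v -> u) && ((v && u) && w))) && !((v && v) || !!w)) || ((((v -> w) -> v) && ((v || u) -> u)) -> (((w && v) || u) || (v -> ((u -> u) || (w && v))))) = 1/2 || 1 = 1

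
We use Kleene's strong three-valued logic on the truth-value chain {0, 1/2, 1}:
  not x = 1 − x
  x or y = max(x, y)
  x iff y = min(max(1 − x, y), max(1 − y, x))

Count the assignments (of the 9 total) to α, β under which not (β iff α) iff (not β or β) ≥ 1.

α = 0, β = 0 ↦ 0  <
α = 0, β = 1/2 ↦ 1/2  <
α = 0, β = 1 ↦ 1  ≥
α = 1/2, β = 0 ↦ 1/2  <
α = 1/2, β = 1/2 ↦ 1/2  <
α = 1/2, β = 1 ↦ 1/2  <
α = 1, β = 0 ↦ 1  ≥
α = 1, β = 1/2 ↦ 1/2  <
α = 1, β = 1 ↦ 0  <
So 2 of the 9 assignments meet the threshold.

2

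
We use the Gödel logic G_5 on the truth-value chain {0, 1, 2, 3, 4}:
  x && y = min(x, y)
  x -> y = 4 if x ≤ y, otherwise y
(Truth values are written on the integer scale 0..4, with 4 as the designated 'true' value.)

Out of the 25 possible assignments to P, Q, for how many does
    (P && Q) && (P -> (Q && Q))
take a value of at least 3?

value 4: 1 assignment (counts)
value 3: 3 assignments (counts)
value 2: 5 assignments
value 1: 7 assignments
value 0: 9 assignments
So 4 of the 25 assignments meet the threshold.

4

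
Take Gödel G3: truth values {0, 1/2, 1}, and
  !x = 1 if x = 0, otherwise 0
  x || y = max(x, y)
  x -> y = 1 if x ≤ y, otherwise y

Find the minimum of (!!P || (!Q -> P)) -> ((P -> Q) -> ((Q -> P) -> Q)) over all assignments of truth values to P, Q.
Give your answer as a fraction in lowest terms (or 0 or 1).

Take P = 1/2, Q = 1/2:
!P = !1/2 = 0
!!P = !0 = 1
!Q = !1/2 = 0
!Q -> P = 0 -> 1/2 = 1
!!P || (!Q -> P) = 1 || 1 = 1
P -> Q = 1/2 -> 1/2 = 1
Q -> P = 1/2 -> 1/2 = 1
(Q -> P) -> Q = 1 -> 1/2 = 1/2
(P -> Q) -> ((Q -> P) -> Q) = 1 -> 1/2 = 1/2
(!!P || (!Q -> P)) -> ((P -> Q) -> ((Q -> P) -> Q)) = 1 -> 1/2 = 1/2
No assignment yields a value below 1/2, so this is the minimum.

1/2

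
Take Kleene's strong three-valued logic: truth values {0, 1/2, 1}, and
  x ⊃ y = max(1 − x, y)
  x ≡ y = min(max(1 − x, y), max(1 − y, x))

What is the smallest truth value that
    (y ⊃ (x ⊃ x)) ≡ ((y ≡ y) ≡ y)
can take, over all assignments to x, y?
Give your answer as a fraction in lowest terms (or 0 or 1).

Take x = 0, y = 0:
x ⊃ x = 0 ⊃ 0 = 1
y ⊃ (x ⊃ x) = 0 ⊃ 1 = 1
y ≡ y = 0 ≡ 0 = 1
(y ≡ y) ≡ y = 1 ≡ 0 = 0
(y ⊃ (x ⊃ x)) ≡ ((y ≡ y) ≡ y) = 1 ≡ 0 = 0
No assignment yields a value below 0, so this is the minimum.

0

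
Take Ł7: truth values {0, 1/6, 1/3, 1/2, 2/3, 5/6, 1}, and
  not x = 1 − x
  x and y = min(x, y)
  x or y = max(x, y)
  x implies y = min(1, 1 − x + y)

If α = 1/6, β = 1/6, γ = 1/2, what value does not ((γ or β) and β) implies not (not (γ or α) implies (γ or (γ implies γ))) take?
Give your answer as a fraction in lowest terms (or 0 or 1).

γ or β = 1/2 or 1/6 = 1/2
(γ or β) and β = 1/2 and 1/6 = 1/6
not ((γ or β) and β) = not 1/6 = 5/6
γ or α = 1/2 or 1/6 = 1/2
not (γ or α) = not 1/2 = 1/2
γ implies γ = 1/2 implies 1/2 = 1
γ or (γ implies γ) = 1/2 or 1 = 1
not (γ or α) implies (γ or (γ implies γ)) = 1/2 implies 1 = 1
not (not (γ or α) implies (γ or (γ implies γ))) = not 1 = 0
not ((γ or β) and β) implies not (not (γ or α) implies (γ or (γ implies γ))) = 5/6 implies 0 = 1/6

1/6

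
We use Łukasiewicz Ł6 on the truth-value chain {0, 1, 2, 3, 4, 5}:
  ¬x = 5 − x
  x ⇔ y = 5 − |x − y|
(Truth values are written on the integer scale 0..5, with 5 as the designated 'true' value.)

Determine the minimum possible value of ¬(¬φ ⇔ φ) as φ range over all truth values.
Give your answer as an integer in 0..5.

1

Take φ = 2:
¬φ = ¬2 = 3
¬φ ⇔ φ = 3 ⇔ 2 = 4
¬(¬φ ⇔ φ) = ¬4 = 1
No assignment yields a value below 1, so this is the minimum.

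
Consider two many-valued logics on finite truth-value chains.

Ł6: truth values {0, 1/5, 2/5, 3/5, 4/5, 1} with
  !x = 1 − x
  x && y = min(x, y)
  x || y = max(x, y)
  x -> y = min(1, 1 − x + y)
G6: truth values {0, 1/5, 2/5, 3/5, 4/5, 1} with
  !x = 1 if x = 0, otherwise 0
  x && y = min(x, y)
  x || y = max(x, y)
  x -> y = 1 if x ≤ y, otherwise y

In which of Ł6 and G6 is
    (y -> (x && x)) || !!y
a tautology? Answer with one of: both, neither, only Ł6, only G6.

In Ł6: at x = 0, y = 1/5 the value is 4/5 — not a tautology.
In G6: every assignment gives 1 — tautology.

only G6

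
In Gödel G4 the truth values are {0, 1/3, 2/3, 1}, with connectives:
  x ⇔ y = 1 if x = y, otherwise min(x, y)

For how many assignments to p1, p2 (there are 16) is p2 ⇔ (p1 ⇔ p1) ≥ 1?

p1 = 0, p2 = 0 ↦ 0  <
p1 = 0, p2 = 1/3 ↦ 1/3  <
p1 = 0, p2 = 2/3 ↦ 2/3  <
p1 = 0, p2 = 1 ↦ 1  ≥
p1 = 1/3, p2 = 0 ↦ 0  <
p1 = 1/3, p2 = 1/3 ↦ 1/3  <
p1 = 1/3, p2 = 2/3 ↦ 2/3  <
p1 = 1/3, p2 = 1 ↦ 1  ≥
p1 = 2/3, p2 = 0 ↦ 0  <
p1 = 2/3, p2 = 1/3 ↦ 1/3  <
p1 = 2/3, p2 = 2/3 ↦ 2/3  <
p1 = 2/3, p2 = 1 ↦ 1  ≥
p1 = 1, p2 = 0 ↦ 0  <
p1 = 1, p2 = 1/3 ↦ 1/3  <
p1 = 1, p2 = 2/3 ↦ 2/3  <
p1 = 1, p2 = 1 ↦ 1  ≥
So 4 of the 16 assignments meet the threshold.

4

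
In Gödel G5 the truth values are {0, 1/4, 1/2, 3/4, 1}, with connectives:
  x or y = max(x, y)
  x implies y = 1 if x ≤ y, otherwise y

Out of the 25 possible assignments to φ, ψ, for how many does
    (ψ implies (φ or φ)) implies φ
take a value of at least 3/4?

19

value 1: 15 assignments (counts)
value 3/4: 4 assignments (counts)
value 1/2: 3 assignments
value 1/4: 2 assignments
value 0: 1 assignment
So 19 of the 25 assignments meet the threshold.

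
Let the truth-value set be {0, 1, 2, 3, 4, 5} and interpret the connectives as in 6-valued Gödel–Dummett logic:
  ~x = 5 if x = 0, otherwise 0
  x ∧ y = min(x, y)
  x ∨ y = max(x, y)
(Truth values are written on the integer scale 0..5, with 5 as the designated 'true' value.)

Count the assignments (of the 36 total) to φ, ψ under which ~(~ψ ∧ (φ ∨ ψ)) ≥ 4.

value 5: 31 assignments (counts)
value 0: 5 assignments
So 31 of the 36 assignments meet the threshold.

31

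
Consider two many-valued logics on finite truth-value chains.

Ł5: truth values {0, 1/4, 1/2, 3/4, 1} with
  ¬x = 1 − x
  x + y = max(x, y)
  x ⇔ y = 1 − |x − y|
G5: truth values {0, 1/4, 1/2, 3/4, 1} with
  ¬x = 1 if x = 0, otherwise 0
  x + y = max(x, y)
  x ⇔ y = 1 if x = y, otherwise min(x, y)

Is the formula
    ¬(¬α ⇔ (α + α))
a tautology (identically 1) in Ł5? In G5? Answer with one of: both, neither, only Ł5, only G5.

only G5

In Ł5: at α = 1/4 the value is 1/2 — not a tautology.
In G5: every assignment gives 1 — tautology.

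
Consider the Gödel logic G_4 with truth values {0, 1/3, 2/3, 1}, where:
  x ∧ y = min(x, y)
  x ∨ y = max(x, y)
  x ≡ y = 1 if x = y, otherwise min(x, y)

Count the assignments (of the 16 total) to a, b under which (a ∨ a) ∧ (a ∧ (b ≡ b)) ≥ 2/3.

8

a = 0, b = 0 ↦ 0  <
a = 0, b = 1/3 ↦ 0  <
a = 0, b = 2/3 ↦ 0  <
a = 0, b = 1 ↦ 0  <
a = 1/3, b = 0 ↦ 1/3  <
a = 1/3, b = 1/3 ↦ 1/3  <
a = 1/3, b = 2/3 ↦ 1/3  <
a = 1/3, b = 1 ↦ 1/3  <
a = 2/3, b = 0 ↦ 2/3  ≥
a = 2/3, b = 1/3 ↦ 2/3  ≥
a = 2/3, b = 2/3 ↦ 2/3  ≥
a = 2/3, b = 1 ↦ 2/3  ≥
a = 1, b = 0 ↦ 1  ≥
a = 1, b = 1/3 ↦ 1  ≥
a = 1, b = 2/3 ↦ 1  ≥
a = 1, b = 1 ↦ 1  ≥
So 8 of the 16 assignments meet the threshold.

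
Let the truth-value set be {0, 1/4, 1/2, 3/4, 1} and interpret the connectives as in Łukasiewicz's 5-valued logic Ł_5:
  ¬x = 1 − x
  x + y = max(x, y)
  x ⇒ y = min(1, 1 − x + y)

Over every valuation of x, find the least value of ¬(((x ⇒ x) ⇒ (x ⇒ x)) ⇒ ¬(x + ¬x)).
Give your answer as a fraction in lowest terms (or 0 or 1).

Take x = 1/2:
x ⇒ x = 1/2 ⇒ 1/2 = 1
x ⇒ x = 1/2 ⇒ 1/2 = 1
(x ⇒ x) ⇒ (x ⇒ x) = 1 ⇒ 1 = 1
¬x = ¬1/2 = 1/2
x + ¬x = 1/2 + 1/2 = 1/2
¬(x + ¬x) = ¬1/2 = 1/2
((x ⇒ x) ⇒ (x ⇒ x)) ⇒ ¬(x + ¬x) = 1 ⇒ 1/2 = 1/2
¬(((x ⇒ x) ⇒ (x ⇒ x)) ⇒ ¬(x + ¬x)) = ¬1/2 = 1/2
No assignment yields a value below 1/2, so this is the minimum.

1/2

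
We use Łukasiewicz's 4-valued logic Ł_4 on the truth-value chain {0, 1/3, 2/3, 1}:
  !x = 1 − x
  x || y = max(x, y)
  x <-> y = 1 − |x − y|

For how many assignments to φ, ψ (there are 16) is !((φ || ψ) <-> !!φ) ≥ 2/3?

φ = 0, ψ = 0 ↦ 0  <
φ = 0, ψ = 1/3 ↦ 1/3  <
φ = 0, ψ = 2/3 ↦ 2/3  ≥
φ = 0, ψ = 1 ↦ 1  ≥
φ = 1/3, ψ = 0 ↦ 0  <
φ = 1/3, ψ = 1/3 ↦ 0  <
φ = 1/3, ψ = 2/3 ↦ 1/3  <
φ = 1/3, ψ = 1 ↦ 2/3  ≥
φ = 2/3, ψ = 0 ↦ 0  <
φ = 2/3, ψ = 1/3 ↦ 0  <
φ = 2/3, ψ = 2/3 ↦ 0  <
φ = 2/3, ψ = 1 ↦ 1/3  <
φ = 1, ψ = 0 ↦ 0  <
φ = 1, ψ = 1/3 ↦ 0  <
φ = 1, ψ = 2/3 ↦ 0  <
φ = 1, ψ = 1 ↦ 0  <
So 3 of the 16 assignments meet the threshold.

3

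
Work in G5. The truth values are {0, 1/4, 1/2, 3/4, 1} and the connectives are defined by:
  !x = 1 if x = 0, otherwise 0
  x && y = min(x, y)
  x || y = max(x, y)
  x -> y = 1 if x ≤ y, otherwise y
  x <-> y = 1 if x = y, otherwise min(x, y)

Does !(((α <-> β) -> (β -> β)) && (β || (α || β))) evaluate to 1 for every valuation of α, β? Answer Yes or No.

Counterexample: take α = 0, β = 1/4.
α <-> β = 0 <-> 1/4 = 0
β -> β = 1/4 -> 1/4 = 1
(α <-> β) -> (β -> β) = 0 -> 1 = 1
α || β = 0 || 1/4 = 1/4
β || (α || β) = 1/4 || 1/4 = 1/4
((α <-> β) -> (β -> β)) && (β || (α || β)) = 1 && 1/4 = 1/4
!(((α <-> β) -> (β -> β)) && (β || (α || β))) = !1/4 = 0
This gives 0 ≠ 1.

No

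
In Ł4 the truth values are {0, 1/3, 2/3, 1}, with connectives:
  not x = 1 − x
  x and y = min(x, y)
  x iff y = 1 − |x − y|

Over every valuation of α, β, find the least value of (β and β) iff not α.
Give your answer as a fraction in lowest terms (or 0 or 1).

0

Take α = 0, β = 0:
β and β = 0 and 0 = 0
not α = not 0 = 1
(β and β) iff not α = 0 iff 1 = 0
No assignment yields a value below 0, so this is the minimum.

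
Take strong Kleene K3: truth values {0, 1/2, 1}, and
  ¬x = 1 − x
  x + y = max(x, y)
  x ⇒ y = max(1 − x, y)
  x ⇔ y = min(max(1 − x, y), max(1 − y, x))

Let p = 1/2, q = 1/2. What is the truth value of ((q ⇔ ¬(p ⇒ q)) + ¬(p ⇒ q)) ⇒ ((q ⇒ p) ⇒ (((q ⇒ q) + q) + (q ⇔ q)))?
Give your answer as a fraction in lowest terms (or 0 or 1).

1/2

p ⇒ q = 1/2 ⇒ 1/2 = 1/2
¬(p ⇒ q) = ¬1/2 = 1/2
q ⇔ ¬(p ⇒ q) = 1/2 ⇔ 1/2 = 1/2
p ⇒ q = 1/2 ⇒ 1/2 = 1/2
¬(p ⇒ q) = ¬1/2 = 1/2
(q ⇔ ¬(p ⇒ q)) + ¬(p ⇒ q) = 1/2 + 1/2 = 1/2
q ⇒ p = 1/2 ⇒ 1/2 = 1/2
q ⇒ q = 1/2 ⇒ 1/2 = 1/2
(q ⇒ q) + q = 1/2 + 1/2 = 1/2
q ⇔ q = 1/2 ⇔ 1/2 = 1/2
((q ⇒ q) + q) + (q ⇔ q) = 1/2 + 1/2 = 1/2
(q ⇒ p) ⇒ (((q ⇒ q) + q) + (q ⇔ q)) = 1/2 ⇒ 1/2 = 1/2
((q ⇔ ¬(p ⇒ q)) + ¬(p ⇒ q)) ⇒ ((q ⇒ p) ⇒ (((q ⇒ q) + q) + (q ⇔ q))) = 1/2 ⇒ 1/2 = 1/2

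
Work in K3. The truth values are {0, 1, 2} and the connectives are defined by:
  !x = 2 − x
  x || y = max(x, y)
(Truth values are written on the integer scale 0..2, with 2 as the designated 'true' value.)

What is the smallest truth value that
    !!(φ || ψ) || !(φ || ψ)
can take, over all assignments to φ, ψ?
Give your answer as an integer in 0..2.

Take φ = 0, ψ = 1:
φ || ψ = 0 || 1 = 1
!(φ || ψ) = !1 = 1
!!(φ || ψ) = !1 = 1
φ || ψ = 0 || 1 = 1
!(φ || ψ) = !1 = 1
!!(φ || ψ) || !(φ || ψ) = 1 || 1 = 1
No assignment yields a value below 1, so this is the minimum.

1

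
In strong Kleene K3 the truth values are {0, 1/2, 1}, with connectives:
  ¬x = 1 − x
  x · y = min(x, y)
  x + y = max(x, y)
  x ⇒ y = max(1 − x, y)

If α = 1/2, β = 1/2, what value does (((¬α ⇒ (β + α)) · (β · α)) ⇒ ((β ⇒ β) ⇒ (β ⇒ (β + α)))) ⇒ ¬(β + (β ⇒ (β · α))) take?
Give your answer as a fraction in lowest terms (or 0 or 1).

1/2

¬α = ¬1/2 = 1/2
β + α = 1/2 + 1/2 = 1/2
¬α ⇒ (β + α) = 1/2 ⇒ 1/2 = 1/2
β · α = 1/2 · 1/2 = 1/2
(¬α ⇒ (β + α)) · (β · α) = 1/2 · 1/2 = 1/2
β ⇒ β = 1/2 ⇒ 1/2 = 1/2
β + α = 1/2 + 1/2 = 1/2
β ⇒ (β + α) = 1/2 ⇒ 1/2 = 1/2
(β ⇒ β) ⇒ (β ⇒ (β + α)) = 1/2 ⇒ 1/2 = 1/2
((¬α ⇒ (β + α)) · (β · α)) ⇒ ((β ⇒ β) ⇒ (β ⇒ (β + α))) = 1/2 ⇒ 1/2 = 1/2
β · α = 1/2 · 1/2 = 1/2
β ⇒ (β · α) = 1/2 ⇒ 1/2 = 1/2
β + (β ⇒ (β · α)) = 1/2 + 1/2 = 1/2
¬(β + (β ⇒ (β · α))) = ¬1/2 = 1/2
(((¬α ⇒ (β + α)) · (β · α)) ⇒ ((β ⇒ β) ⇒ (β ⇒ (β + α)))) ⇒ ¬(β + (β ⇒ (β · α))) = 1/2 ⇒ 1/2 = 1/2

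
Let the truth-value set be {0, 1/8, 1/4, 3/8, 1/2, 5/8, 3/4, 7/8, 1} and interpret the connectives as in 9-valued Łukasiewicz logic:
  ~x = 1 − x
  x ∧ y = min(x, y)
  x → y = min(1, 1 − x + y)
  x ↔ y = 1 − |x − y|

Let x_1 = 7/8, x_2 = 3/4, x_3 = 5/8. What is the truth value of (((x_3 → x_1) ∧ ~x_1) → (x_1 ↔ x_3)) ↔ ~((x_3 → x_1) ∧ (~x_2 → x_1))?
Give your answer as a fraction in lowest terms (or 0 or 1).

0

x_3 → x_1 = 5/8 → 7/8 = 1
~x_1 = ~7/8 = 1/8
(x_3 → x_1) ∧ ~x_1 = 1 ∧ 1/8 = 1/8
x_1 ↔ x_3 = 7/8 ↔ 5/8 = 3/4
((x_3 → x_1) ∧ ~x_1) → (x_1 ↔ x_3) = 1/8 → 3/4 = 1
x_3 → x_1 = 5/8 → 7/8 = 1
~x_2 = ~3/4 = 1/4
~x_2 → x_1 = 1/4 → 7/8 = 1
(x_3 → x_1) ∧ (~x_2 → x_1) = 1 ∧ 1 = 1
~((x_3 → x_1) ∧ (~x_2 → x_1)) = ~1 = 0
(((x_3 → x_1) ∧ ~x_1) → (x_1 ↔ x_3)) ↔ ~((x_3 → x_1) ∧ (~x_2 → x_1)) = 1 ↔ 0 = 0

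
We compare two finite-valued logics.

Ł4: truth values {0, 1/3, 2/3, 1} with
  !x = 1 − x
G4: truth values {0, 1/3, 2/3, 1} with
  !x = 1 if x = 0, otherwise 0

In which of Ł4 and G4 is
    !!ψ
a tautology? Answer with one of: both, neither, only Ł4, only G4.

neither

In Ł4: at ψ = 0 the value is 0 — not a tautology.
In G4: at ψ = 0 the value is 0 — not a tautology.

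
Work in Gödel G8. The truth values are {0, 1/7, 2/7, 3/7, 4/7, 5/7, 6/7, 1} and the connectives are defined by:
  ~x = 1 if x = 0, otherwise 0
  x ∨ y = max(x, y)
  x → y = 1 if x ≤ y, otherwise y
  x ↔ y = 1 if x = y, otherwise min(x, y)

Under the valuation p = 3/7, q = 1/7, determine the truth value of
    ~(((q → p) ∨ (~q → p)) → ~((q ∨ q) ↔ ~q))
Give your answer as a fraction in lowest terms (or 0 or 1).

q → p = 1/7 → 3/7 = 1
~q = ~1/7 = 0
~q → p = 0 → 3/7 = 1
(q → p) ∨ (~q → p) = 1 ∨ 1 = 1
q ∨ q = 1/7 ∨ 1/7 = 1/7
~q = ~1/7 = 0
(q ∨ q) ↔ ~q = 1/7 ↔ 0 = 0
~((q ∨ q) ↔ ~q) = ~0 = 1
((q → p) ∨ (~q → p)) → ~((q ∨ q) ↔ ~q) = 1 → 1 = 1
~(((q → p) ∨ (~q → p)) → ~((q ∨ q) ↔ ~q)) = ~1 = 0

0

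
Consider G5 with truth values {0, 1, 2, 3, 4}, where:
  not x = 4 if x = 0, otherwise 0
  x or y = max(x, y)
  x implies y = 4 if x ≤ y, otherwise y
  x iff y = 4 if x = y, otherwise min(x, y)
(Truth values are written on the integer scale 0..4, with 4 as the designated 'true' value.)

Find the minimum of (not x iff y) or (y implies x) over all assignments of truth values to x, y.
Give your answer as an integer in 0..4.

1

Take x = 0, y = 1:
not x = not 0 = 4
not x iff y = 4 iff 1 = 1
y implies x = 1 implies 0 = 0
(not x iff y) or (y implies x) = 1 or 0 = 1
No assignment yields a value below 1, so this is the minimum.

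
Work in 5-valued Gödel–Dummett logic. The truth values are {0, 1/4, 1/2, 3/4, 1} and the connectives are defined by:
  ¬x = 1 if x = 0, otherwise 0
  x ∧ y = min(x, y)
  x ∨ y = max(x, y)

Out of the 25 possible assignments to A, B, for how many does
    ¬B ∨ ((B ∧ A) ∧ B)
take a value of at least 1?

value 1: 6 assignments (counts)
value 3/4: 3 assignments
value 1/2: 5 assignments
value 1/4: 7 assignments
value 0: 4 assignments
So 6 of the 25 assignments meet the threshold.

6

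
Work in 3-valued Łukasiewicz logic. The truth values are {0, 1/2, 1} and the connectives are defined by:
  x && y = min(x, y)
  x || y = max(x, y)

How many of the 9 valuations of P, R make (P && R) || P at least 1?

3

P = 0, R = 0 ↦ 0  <
P = 0, R = 1/2 ↦ 0  <
P = 0, R = 1 ↦ 0  <
P = 1/2, R = 0 ↦ 1/2  <
P = 1/2, R = 1/2 ↦ 1/2  <
P = 1/2, R = 1 ↦ 1/2  <
P = 1, R = 0 ↦ 1  ≥
P = 1, R = 1/2 ↦ 1  ≥
P = 1, R = 1 ↦ 1  ≥
So 3 of the 9 assignments meet the threshold.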